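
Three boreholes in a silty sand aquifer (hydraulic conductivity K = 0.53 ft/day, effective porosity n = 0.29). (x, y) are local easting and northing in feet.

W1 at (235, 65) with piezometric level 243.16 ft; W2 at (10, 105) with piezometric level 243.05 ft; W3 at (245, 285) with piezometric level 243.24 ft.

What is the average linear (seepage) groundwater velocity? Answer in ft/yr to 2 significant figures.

0.43 ft/yr

Taking W1 as reference: W2−W1 = (-225, 40, -0.11); W3−W1 = (10, 220, +0.08).
Solve a·Δx + b·Δy = Δh: det = (-225)·220 − 10·40 = -49900.
∂h/∂x = [(-0.11)·220 − (+0.08)·40] / -49900 = +0.0005491
∂h/∂y = [(-225)·(+0.08) − 10·(-0.11)] / -49900 = +0.0003387
|∇h| = √(0.0005491² + 0.0003387²) = 0.0006452
Seepage velocity v = K·i/n = 0.53 × 0.0006452 / 0.29 = 0.001179 ft/day = 0.4306 ft/yr.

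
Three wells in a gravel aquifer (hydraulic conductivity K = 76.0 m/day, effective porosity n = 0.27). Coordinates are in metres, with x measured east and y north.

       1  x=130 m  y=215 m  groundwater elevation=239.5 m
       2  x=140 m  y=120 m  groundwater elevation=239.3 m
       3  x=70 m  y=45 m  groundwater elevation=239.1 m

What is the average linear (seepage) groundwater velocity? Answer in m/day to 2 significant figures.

0.63 m/day

Three-point gradient (reference 1): Δ to 2 = (10, -95, -0.2), Δ to 3 = (-60, -170, -0.4).
∂h/∂x = +0.0005405, ∂h/∂y = +0.002162 (det = -7400).
|∇h| = √(0.0005405² + 0.002162²) = 0.002229
Seepage velocity v = K·i/n = 76.0 × 0.002229 / 0.27 = 0.6274 m/day.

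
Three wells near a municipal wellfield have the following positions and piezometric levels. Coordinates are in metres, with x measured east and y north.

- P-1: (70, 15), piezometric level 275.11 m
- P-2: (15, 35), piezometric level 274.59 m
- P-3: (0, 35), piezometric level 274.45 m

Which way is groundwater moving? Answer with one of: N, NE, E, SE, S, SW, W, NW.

W

Differences from P-1: to P-2 (Δx, Δy, Δh) = (-55, 20, -0.52); to P-3 = (-70, 20, -0.66).
Determinant of the coordinate differences = (-55)·20 − (-70)·20 = 300.
∂h/∂x = [(-0.52)·20 − (-0.66)·20] / 300 = +0.009333
∂h/∂y = [(-55)·(-0.66) − (-70)·(-0.52)] / 300 = -0.0003333
Flow = −∇h = (-0.009333 east, +0.0003333 north), which points west.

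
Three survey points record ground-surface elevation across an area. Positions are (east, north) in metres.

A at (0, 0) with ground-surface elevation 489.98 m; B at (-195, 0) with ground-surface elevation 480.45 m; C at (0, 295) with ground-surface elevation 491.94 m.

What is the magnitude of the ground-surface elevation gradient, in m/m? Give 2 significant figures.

∂z/∂x = (480.45 − 489.98) / (-195 − 0) = +0.04887
∂z/∂y = (491.94 − 489.98) / (295 − 0) = +0.006644
|∇f| = √(0.04887² + 0.006644²) = 0.04932 m/m

0.049 m/m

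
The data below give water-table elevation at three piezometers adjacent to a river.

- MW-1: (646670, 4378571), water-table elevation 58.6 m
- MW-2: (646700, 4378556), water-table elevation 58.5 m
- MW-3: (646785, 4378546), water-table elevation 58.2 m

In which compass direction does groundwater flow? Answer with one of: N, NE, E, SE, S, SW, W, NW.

Differences from MW-1: to MW-2 (Δx, Δy, Δh) = (30, -15, -0.1); to MW-3 = (115, -25, -0.4).
Solve a·Δx + b·Δy = Δh: det = 30·(-25) − 115·(-15) = 975.
∂h/∂x = [(-0.1)·(-25) − (-0.4)·(-15)] / 975 = -0.003590
∂h/∂y = [30·(-0.4) − 115·(-0.1)] / 975 = -0.0005128
Flow = −∇h = (+0.003590 east, +0.0005128 north), which points east.

E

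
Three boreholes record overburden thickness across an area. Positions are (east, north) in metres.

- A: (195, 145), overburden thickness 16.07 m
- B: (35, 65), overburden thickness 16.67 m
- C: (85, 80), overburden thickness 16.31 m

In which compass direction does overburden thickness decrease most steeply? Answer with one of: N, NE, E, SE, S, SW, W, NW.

Three-point gradient (reference A): Δ to B = (-160, -80, +0.60), Δ to C = (-110, -65, +0.24).
∂d/∂x = -0.01238, ∂d/∂y = +0.01725 (det = 1600).
Steepest decrease is along −∇f = (+0.01238 E, -0.01725 N) → southeast.

SE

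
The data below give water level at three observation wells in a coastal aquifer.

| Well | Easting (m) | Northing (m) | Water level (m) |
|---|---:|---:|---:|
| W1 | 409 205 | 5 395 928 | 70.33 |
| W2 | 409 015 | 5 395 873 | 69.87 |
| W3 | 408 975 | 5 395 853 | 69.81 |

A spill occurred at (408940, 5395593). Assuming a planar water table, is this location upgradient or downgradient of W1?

upgradient

Taking W1 as reference: W2−W1 = (-190, -55, -0.46); W3−W1 = (-230, -75, -0.52).
Determinant of the coordinate differences = (-190)·(-75) − (-230)·(-55) = 1600.
∂h/∂x = [(-0.46)·(-75) − (-0.52)·(-55)] / 1600 = +0.003687
∂h/∂y = [(-190)·(-0.52) − (-230)·(-0.46)] / 1600 = -0.004375
Head at (408940, 5395593) = 70.33 + (+0.003687)·(-265) + (-0.004375)·(-335) = 70.82 m.
That is higher than the 70.33 m at W1, so the point is upgradient.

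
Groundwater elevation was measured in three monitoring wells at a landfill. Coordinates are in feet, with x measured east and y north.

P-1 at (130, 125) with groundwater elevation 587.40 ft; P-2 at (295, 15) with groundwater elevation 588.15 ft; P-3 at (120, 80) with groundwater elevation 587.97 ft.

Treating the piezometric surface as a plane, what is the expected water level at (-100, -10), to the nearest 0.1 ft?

589.8 ft

Taking P-1 as reference: P-2−P-1 = (165, -110, +0.75); P-3−P-1 = (-10, -45, +0.57).
Solve a·Δx + b·Δy = Δh: det = 165·(-45) − (-10)·(-110) = -8525.
∂h/∂x = [(+0.75)·(-45) − (+0.57)·(-110)] / -8525 = -0.003396
∂h/∂y = [165·(+0.57) − (-10)·(+0.75)] / -8525 = -0.01191
h(-100, -10) = 587.40 + (-0.003396)·(-230) + (-0.01191)·(-135) = 587.40 +0.781 +1.608 = 589.789 ft.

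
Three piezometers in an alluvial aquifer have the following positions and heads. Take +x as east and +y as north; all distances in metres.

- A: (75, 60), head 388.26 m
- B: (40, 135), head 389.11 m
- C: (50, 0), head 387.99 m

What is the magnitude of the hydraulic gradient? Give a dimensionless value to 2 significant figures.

Three-point gradient (reference A): Δ to B = (-35, 75, +0.85), Δ to C = (-25, -60, -0.27).
∂h/∂x = -0.007736, ∂h/∂y = +0.007723 (det = 3975).
|∇h| = √(-0.007736² + 0.007723²) = 0.01093

0.011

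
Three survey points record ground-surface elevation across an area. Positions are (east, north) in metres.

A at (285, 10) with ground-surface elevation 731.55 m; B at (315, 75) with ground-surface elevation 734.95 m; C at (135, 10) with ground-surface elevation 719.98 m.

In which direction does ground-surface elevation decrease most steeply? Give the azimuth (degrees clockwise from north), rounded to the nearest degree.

With z = a·x + b·y + c and A as origin, the differences give:
  30·a + 65·b = +3.40
  (-150)·a + 0·b = -11.57
Eliminate b (×0 and ×65, subtract): 9750·a = 752.050 → a = ∂z/∂x = +0.07713
Back-substitute: b = ∂z/∂y = +0.01671.
Steepest decrease is along −∇f: components (-0.07713 E, -0.01671 N).
Azimuth = atan2(-0.07713, -0.01671) = 257.8° ≈ 258°.

258°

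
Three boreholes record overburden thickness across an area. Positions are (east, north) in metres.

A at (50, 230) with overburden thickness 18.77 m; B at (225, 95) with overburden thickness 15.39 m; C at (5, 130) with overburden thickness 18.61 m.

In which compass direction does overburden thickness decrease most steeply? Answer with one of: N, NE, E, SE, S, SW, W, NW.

SE

Taking A as reference: B−A = (175, -135, -3.38); C−A = (-45, -100, -0.16).
Determinant of the coordinate differences = 175·(-100) − (-45)·(-135) = -23575.
∂d/∂x = [(-3.38)·(-100) − (-0.16)·(-135)] / -23575 = -0.01342
∂d/∂y = [175·(-0.16) − (-45)·(-3.38)] / -23575 = +0.007639
Steepest decrease is along −∇f = (+0.01342 E, -0.007639 N) → southeast.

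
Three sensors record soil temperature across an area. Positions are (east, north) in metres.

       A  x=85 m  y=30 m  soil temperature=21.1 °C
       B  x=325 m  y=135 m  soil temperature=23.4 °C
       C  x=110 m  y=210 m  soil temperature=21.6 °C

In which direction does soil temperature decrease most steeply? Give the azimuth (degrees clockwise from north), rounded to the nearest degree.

260°

Taking A as reference: B−A = (240, 105, +2.3); C−A = (25, 180, +0.5).
Determinant of the coordinate differences = 240·180 − 25·105 = 40575.
∂T/∂x = [(+2.3)·180 − (+0.5)·105] / 40575 = +0.008909
∂T/∂y = [240·(+0.5) − 25·(+2.3)] / 40575 = +0.001540
Steepest decrease is along −∇f: components (-0.008909 E, -0.001540 N).
Azimuth = atan2(-0.008909, -0.001540) = 260.2° ≈ 260°.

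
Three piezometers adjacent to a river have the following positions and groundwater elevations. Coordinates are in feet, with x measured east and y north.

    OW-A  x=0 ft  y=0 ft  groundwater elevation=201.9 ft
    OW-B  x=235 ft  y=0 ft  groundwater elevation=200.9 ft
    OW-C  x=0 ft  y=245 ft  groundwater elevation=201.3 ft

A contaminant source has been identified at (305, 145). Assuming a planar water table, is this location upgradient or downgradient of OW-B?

downgradient

∂h/∂x = (200.9 − 201.9) / (235 − 0) = -0.004255
∂h/∂y = (201.3 − 201.9) / (245 − 0) = -0.002449
Head at (305, 145) = 201.9 + (-0.004255)·(305) + (-0.002449)·(145) = 200.25 ft.
That is lower than the 200.9 ft at OW-B, so the point is downgradient.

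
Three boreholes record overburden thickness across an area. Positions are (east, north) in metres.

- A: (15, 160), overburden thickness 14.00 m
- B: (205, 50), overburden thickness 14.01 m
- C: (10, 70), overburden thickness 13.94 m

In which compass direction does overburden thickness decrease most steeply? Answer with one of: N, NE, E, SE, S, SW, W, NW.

SW

Three-point gradient (reference A): Δ to B = (190, -110, +0.01), Δ to C = (-5, -90, -0.06).
∂d/∂x = +0.0004249, ∂d/∂y = +0.0006431 (det = -17650).
Steepest decrease is along −∇f = (-0.0004249 E, -0.0006431 N) → southwest.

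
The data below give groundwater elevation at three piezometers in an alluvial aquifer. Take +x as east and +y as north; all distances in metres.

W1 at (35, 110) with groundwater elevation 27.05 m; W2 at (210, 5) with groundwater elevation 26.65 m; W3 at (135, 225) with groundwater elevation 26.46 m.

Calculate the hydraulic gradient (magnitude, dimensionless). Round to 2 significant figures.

Taking W1 as reference: W2−W1 = (175, -105, -0.40); W3−W1 = (100, 115, -0.59).
Solve a·Δx + b·Δy = Δh: det = 175·115 − 100·(-105) = 30625.
∂h/∂x = [(-0.40)·115 − (-0.59)·(-105)] / 30625 = -0.003525
∂h/∂y = [175·(-0.59) − 100·(-0.40)] / 30625 = -0.002065
|∇h| = √(-0.003525² + -0.002065²) = 0.004085

0.0041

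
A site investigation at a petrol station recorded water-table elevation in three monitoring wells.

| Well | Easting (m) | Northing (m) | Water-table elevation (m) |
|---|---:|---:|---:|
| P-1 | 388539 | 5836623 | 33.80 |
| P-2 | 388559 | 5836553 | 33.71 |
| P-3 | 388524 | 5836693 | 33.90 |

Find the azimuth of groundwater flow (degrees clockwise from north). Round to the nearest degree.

With h = a·x + b·y + c and P-1 as origin, the differences give:
  20·a + (-70)·b = -0.09
  (-15)·a + 70·b = +0.10
Eliminate b (×70 and ×(-70), subtract): 350·a = 0.700 → a = ∂h/∂x = +0.002000
Back-substitute: b = ∂h/∂y = +0.001857.
Flow direction (−∇h) has components (-0.002000 E, -0.001857 N).
Azimuth = atan2(E, N) = atan2(-0.002000, -0.001857) = 227.1° ≈ 227°.

227°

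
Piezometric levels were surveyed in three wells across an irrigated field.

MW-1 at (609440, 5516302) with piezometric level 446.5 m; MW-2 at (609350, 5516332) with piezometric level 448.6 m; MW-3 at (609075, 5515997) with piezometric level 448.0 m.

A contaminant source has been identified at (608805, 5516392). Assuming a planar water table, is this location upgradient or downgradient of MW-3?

Differences from MW-1: to MW-2 (Δx, Δy, Δh) = (-90, 30, +2.1); to MW-3 = (-365, -305, +1.5).
Determinant of the coordinate differences = (-90)·(-305) − (-365)·30 = 38400.
∂h/∂x = [(+2.1)·(-305) − (+1.5)·30] / 38400 = -0.01785
∂h/∂y = [(-90)·(+1.5) − (-365)·(+2.1)] / 38400 = +0.01645
Head at (608805, 5516392) = 446.5 + (-0.01785)·(-635) + (+0.01645)·(90) = 459.32 m.
That is higher than the 448.0 m at MW-3, so the point is upgradient.

upgradient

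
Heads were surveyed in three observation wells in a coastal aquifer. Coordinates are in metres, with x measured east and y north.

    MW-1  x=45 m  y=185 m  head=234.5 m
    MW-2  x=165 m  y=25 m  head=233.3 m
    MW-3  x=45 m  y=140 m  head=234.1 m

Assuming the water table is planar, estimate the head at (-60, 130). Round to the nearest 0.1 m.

Taking MW-1 as reference: MW-2−MW-1 = (120, -160, -1.2); MW-3−MW-1 = (0, -45, -0.4).
Determinant of the coordinate differences = 120·(-45) − 0·(-160) = -5400.
∂h/∂x = [(-1.2)·(-45) − (-0.4)·(-160)] / -5400 = +0.001852
∂h/∂y = [120·(-0.4) − 0·(-1.2)] / -5400 = +0.008889
h(-60, 130) = 234.5 + (+0.001852)·(-105) + (+0.008889)·(-55) = 234.5 -0.194 -0.489 = 233.817 m.

233.8 m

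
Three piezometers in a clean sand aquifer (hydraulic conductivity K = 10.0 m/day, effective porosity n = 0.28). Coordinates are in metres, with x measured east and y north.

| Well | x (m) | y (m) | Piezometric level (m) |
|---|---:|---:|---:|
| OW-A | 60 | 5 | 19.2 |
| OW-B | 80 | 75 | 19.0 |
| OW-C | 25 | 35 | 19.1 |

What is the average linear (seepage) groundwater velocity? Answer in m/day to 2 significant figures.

0.11 m/day

Taking OW-A as reference: OW-B−OW-A = (20, 70, -0.2); OW-C−OW-A = (-35, 30, -0.1).
Solve a·Δx + b·Δy = Δh: det = 20·30 − (-35)·70 = 3050.
∂h/∂x = [(-0.2)·30 − (-0.1)·70] / 3050 = +0.0003279
∂h/∂y = [20·(-0.1) − (-35)·(-0.2)] / 3050 = -0.002951
|∇h| = √(0.0003279² + -0.002951²) = 0.002969
Seepage velocity v = K·i/n = 10.0 × 0.002969 / 0.28 = 0.106 m/day.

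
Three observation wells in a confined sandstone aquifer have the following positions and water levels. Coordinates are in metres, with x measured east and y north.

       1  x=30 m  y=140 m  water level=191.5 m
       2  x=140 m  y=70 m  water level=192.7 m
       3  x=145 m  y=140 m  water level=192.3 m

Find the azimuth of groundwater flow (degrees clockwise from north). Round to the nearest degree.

Differences from 1: to 2 (Δx, Δy, Δh) = (110, -70, +1.2); to 3 = (115, 0, +0.8).
Determinant of the coordinate differences = 110·0 − 115·(-70) = 8050.
∂h/∂x = [(+1.2)·0 − (+0.8)·(-70)] / 8050 = +0.006957
∂h/∂y = [110·(+0.8) − 115·(+1.2)] / 8050 = -0.006211
Flow direction (−∇h) has components (-0.006957 E, +0.006211 N).
Azimuth = atan2(E, N) = atan2(-0.006957, +0.006211) = 311.8° ≈ 312°.

312°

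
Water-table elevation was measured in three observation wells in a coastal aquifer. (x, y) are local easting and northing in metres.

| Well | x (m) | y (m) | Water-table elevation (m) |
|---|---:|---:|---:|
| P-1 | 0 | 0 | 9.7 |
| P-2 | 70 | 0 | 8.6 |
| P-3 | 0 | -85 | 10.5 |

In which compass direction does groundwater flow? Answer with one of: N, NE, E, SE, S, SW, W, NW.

∂h/∂x = (8.6 − 9.7) / (70 − 0) = -0.01571
∂h/∂y = (10.5 − 9.7) / (-85 − 0) = -0.009412
Flow = −∇h = (+0.01571 east, +0.009412 north), which points northeast.

NE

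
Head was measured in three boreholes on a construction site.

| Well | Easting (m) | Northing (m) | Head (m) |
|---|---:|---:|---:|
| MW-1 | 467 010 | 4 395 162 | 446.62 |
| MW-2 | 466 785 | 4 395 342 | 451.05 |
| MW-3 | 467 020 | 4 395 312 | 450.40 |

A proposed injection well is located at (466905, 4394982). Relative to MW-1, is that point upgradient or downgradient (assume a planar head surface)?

With h = a·x + b·y + c and MW-1 as origin, the differences give:
  (-225)·a + 180·b = +4.43
  10·a + 150·b = +3.78
Eliminate b (×150 and ×180, subtract): -35550·a = -15.900 → a = ∂h/∂x = +0.0004473
Back-substitute: b = ∂h/∂y = +0.02517.
Head at (466905, 4394982) = 446.62 + (+0.0004473)·(-105) + (+0.02517)·(-180) = 442.04 m.
That is lower than the 446.62 m at MW-1, so the point is downgradient.

downgradient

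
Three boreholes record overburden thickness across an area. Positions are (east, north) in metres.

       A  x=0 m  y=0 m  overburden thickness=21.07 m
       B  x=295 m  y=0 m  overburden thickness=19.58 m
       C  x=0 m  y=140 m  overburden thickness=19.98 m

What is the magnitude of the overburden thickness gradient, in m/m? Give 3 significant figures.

0.00928 m/m

∂d/∂x = (19.58 − 21.07) / (295 − 0) = -0.005051
∂d/∂y = (19.98 − 21.07) / (140 − 0) = -0.007786
|∇f| = √(-0.005051² + -0.007786²) = 0.009281 m/m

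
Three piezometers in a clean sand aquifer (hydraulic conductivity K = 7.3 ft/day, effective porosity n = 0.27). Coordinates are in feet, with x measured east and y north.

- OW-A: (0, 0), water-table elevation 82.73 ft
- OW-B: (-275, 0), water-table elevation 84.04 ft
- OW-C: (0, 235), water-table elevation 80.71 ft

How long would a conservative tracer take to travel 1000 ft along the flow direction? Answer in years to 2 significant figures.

∂h/∂x = (84.04 − 82.73) / (-275 − 0) = -0.004764
∂h/∂y = (80.71 − 82.73) / (235 − 0) = -0.008596
|∇h| = √(-0.004764² + -0.008596²) = 0.009828
Seepage velocity v = K·i/n = 7.3 × 0.009828 / 0.27 = 0.2657 ft/day.
t = 1000 / 0.2657 = 3764 days = 10.3 years.

10 years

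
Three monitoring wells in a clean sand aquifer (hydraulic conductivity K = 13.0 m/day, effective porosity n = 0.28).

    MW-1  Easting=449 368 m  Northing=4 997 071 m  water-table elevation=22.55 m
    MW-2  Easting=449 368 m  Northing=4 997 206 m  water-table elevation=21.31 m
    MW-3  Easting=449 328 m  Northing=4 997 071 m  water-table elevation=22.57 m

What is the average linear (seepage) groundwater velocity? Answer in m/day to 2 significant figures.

0.43 m/day

Three-point gradient (reference MW-1): Δ to MW-2 = (0, 135, -1.24), Δ to MW-3 = (-40, 0, +0.02).
∂h/∂x = -0.0005000, ∂h/∂y = -0.009185 (det = 5400).
|∇h| = √(-0.0005000² + -0.009185²) = 0.009199
Seepage velocity v = K·i/n = 13.0 × 0.009199 / 0.28 = 0.4271 m/day.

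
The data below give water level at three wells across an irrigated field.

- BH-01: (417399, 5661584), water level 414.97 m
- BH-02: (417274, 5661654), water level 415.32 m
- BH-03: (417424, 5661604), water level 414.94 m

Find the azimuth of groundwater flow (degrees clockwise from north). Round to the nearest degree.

Taking BH-01 as reference: BH-02−BH-01 = (-125, 70, +0.35); BH-03−BH-01 = (25, 20, -0.03).
Solve a·Δx + b·Δy = Δh: det = (-125)·20 − 25·70 = -4250.
∂h/∂x = [(+0.35)·20 − (-0.03)·70] / -4250 = -0.002141
∂h/∂y = [(-125)·(-0.03) − 25·(+0.35)] / -4250 = +0.001176
Flow direction (−∇h) has components (+0.002141 E, -0.001176 N).
Azimuth = atan2(E, N) = atan2(+0.002141, -0.001176) = 118.8° ≈ 119°.

119°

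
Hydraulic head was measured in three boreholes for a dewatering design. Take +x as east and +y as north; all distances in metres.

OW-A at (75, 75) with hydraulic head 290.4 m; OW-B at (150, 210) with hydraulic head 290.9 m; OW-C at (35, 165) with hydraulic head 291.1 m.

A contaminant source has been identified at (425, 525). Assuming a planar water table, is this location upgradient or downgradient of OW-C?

upgradient

Taking OW-A as reference: OW-B−OW-A = (75, 135, +0.5); OW-C−OW-A = (-40, 90, +0.7).
Solve a·Δx + b·Δy = Δh: det = 75·90 − (-40)·135 = 12150.
∂h/∂x = [(+0.5)·90 − (+0.7)·135] / 12150 = -0.004074
∂h/∂y = [75·(+0.7) − (-40)·(+0.5)] / 12150 = +0.005967
Head at (425, 525) = 290.4 + (-0.004074)·(350) + (+0.005967)·(450) = 291.66 m.
That is higher than the 291.1 m at OW-C, so the point is upgradient.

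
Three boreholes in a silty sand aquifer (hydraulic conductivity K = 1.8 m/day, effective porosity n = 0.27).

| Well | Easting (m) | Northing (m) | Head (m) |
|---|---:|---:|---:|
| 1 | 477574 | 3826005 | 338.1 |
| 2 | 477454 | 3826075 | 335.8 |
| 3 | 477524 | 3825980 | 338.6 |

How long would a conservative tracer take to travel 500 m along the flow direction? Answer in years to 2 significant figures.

7.6 years

Three-point gradient (reference 1): Δ to 2 = (-120, 70, -2.3), Δ to 3 = (-50, -25, +0.5).
∂h/∂x = +0.003462, ∂h/∂y = -0.02692 (det = 6500).
|∇h| = √(0.003462² + -0.02692²) = 0.02714
Seepage velocity v = K·i/n = 1.8 × 0.02714 / 0.27 = 0.1809 m/day.
t = 500 / 0.1809 = 2764 days = 7.57 years.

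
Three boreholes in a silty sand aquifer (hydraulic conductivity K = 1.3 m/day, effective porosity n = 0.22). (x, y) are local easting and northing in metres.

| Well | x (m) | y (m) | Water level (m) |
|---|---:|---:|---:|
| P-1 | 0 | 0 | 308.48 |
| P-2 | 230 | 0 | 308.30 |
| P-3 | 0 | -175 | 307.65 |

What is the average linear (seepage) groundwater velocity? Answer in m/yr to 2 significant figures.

∂h/∂x = (308.30 − 308.48) / (230 − 0) = -0.0007826
∂h/∂y = (307.65 − 308.48) / (-175 − 0) = +0.004743
|∇h| = √(-0.0007826² + 0.004743²) = 0.004807
Seepage velocity v = K·i/n = 1.3 × 0.004807 / 0.22 = 0.0284 m/day = 10.37 m/yr.

10 m/yr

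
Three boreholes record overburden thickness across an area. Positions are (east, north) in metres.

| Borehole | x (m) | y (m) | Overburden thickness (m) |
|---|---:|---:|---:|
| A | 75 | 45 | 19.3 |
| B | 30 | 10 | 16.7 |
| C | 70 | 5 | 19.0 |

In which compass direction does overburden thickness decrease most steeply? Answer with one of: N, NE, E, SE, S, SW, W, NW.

Taking A as reference: B−A = (-45, -35, -2.6); C−A = (-5, -40, -0.3).
Determinant of the coordinate differences = (-45)·(-40) − (-5)·(-35) = 1625.
∂d/∂x = [(-2.6)·(-40) − (-0.3)·(-35)] / 1625 = +0.05754
∂d/∂y = [(-45)·(-0.3) − (-5)·(-2.6)] / 1625 = +0.0003077
Steepest decrease is along −∇f = (-0.05754 E, -0.0003077 N) → west.

W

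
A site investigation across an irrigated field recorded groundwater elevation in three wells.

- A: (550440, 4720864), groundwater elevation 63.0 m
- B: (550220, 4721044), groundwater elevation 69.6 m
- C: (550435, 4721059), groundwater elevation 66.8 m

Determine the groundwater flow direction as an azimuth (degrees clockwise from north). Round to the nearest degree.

143°

Taking A as reference: B−A = (-220, 180, +6.6); C−A = (-5, 195, +3.8).
Solve a·Δx + b·Δy = Δh: det = (-220)·195 − (-5)·180 = -42000.
∂h/∂x = [(+6.6)·195 − (+3.8)·180] / -42000 = -0.01436
∂h/∂y = [(-220)·(+3.8) − (-5)·(+6.6)] / -42000 = +0.01912
Flow direction (−∇h) has components (+0.01436 E, -0.01912 N).
Azimuth = atan2(E, N) = atan2(+0.01436, -0.01912) = 143.1° ≈ 143°.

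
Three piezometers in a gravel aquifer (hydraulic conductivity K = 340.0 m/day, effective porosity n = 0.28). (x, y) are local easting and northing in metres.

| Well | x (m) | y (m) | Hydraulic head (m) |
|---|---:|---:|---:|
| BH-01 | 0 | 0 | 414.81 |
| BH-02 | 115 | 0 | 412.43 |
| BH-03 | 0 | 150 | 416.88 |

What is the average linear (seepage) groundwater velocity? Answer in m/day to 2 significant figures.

30 m/day

∂h/∂x = (412.43 − 414.81) / (115 − 0) = -0.02070
∂h/∂y = (416.88 − 414.81) / (150 − 0) = +0.01380
|∇h| = √(-0.02070² + 0.01380²) = 0.02488
Seepage velocity v = K·i/n = 340.0 × 0.02488 / 0.28 = 30.21 m/day.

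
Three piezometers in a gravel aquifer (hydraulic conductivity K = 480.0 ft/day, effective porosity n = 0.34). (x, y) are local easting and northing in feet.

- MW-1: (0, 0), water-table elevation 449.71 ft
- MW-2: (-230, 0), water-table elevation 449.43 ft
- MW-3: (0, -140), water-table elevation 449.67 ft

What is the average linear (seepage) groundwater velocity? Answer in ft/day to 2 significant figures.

∂h/∂x = (449.43 − 449.71) / (-230 − 0) = +0.001217
∂h/∂y = (449.67 − 449.71) / (-140 − 0) = +0.0002857
|∇h| = √(0.001217² + 0.0002857²) = 0.00125
Seepage velocity v = K·i/n = 480.0 × 0.00125 / 0.34 = 1.765 ft/day.

1.8 ft/day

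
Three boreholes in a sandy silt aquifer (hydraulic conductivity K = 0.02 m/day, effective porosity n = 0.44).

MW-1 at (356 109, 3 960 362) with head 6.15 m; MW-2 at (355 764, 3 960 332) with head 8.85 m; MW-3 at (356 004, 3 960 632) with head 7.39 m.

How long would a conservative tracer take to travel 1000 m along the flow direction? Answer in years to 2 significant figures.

7400 years

Differences from MW-1: to MW-2 (Δx, Δy, Δh) = (-345, -30, +2.70); to MW-3 = (-105, 270, +1.24).
Determinant of the coordinate differences = (-345)·270 − (-105)·(-30) = -96300.
∂h/∂x = [(+2.70)·270 − (+1.24)·(-30)] / -96300 = -0.007956
∂h/∂y = [(-345)·(+1.24) − (-105)·(+2.70)] / -96300 = +0.001498
|∇h| = √(-0.007956² + 0.001498²) = 0.008096
Seepage velocity v = K·i/n = 0.02 × 0.008096 / 0.44 = 0.000368 m/day.
t = 1000 / 0.000368 = 2.717e+06 days = 7.44e+03 years.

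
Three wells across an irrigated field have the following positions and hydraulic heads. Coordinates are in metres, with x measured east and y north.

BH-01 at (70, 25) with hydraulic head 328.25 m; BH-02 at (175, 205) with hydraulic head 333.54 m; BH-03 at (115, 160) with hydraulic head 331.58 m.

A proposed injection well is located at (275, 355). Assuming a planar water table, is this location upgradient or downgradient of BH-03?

Taking BH-01 as reference: BH-02−BH-01 = (105, 180, +5.29); BH-03−BH-01 = (45, 135, +3.33).
Determinant of the coordinate differences = 105·135 − 45·180 = 6075.
∂h/∂x = [(+5.29)·135 − (+3.33)·180] / 6075 = +0.01889
∂h/∂y = [105·(+3.33) − 45·(+5.29)] / 6075 = +0.01837
Head at (275, 355) = 328.25 + (+0.01889)·(205) + (+0.01837)·(330) = 338.18 m.
That is higher than the 331.58 m at BH-03, so the point is upgradient.

upgradient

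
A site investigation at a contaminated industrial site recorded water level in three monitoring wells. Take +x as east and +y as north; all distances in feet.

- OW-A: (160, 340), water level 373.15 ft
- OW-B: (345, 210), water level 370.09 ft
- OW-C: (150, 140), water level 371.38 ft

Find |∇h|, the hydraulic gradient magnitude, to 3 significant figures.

Taking OW-A as reference: OW-B−OW-A = (185, -130, -3.06); OW-C−OW-A = (-10, -200, -1.77).
Determinant of the coordinate differences = 185·(-200) − (-10)·(-130) = -38300.
∂h/∂x = [(-3.06)·(-200) − (-1.77)·(-130)] / -38300 = -0.009971
∂h/∂y = [185·(-1.77) − (-10)·(-3.06)] / -38300 = +0.009349
|∇h| = √(-0.009971² + 0.009349²) = 0.01367

0.0137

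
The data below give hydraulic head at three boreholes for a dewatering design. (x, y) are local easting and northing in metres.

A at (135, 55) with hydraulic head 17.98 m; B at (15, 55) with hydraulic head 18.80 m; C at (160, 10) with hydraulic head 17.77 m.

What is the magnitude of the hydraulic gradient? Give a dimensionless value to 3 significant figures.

0.00689

Differences from A: to B (Δx, Δy, Δh) = (-120, 0, +0.82); to C = (25, -45, -0.21).
Determinant of the coordinate differences = (-120)·(-45) − 25·0 = 5400.
∂h/∂x = [(+0.82)·(-45) − (-0.21)·0] / 5400 = -0.006833
∂h/∂y = [(-120)·(-0.21) − 25·(+0.82)] / 5400 = +0.0008704
|∇h| = √(-0.006833² + 0.0008704²) = 0.006888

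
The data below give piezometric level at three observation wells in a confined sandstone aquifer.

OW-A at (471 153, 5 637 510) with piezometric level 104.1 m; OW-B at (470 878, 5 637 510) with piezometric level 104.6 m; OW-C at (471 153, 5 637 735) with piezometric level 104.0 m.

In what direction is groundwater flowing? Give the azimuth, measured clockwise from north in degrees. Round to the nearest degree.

076°

∂h/∂x = (104.6 − 104.1) / (470878 − 471153) = -0.001818
∂h/∂y = (104.0 − 104.1) / (5637735 − 5637510) = -0.0004444
Flow direction (−∇h) has components (+0.001818 E, +0.0004444 N).
Azimuth = atan2(E, N) = atan2(+0.001818, +0.0004444) = 76.3° ≈ 076°.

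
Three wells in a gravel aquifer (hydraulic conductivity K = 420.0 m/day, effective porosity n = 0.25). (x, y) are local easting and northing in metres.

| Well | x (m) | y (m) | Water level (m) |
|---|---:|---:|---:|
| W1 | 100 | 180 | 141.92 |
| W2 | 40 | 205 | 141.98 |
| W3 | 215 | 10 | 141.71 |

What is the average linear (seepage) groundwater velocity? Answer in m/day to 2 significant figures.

1.7 m/day

With h = a·x + b·y + c and W1 as origin, the differences give:
  (-60)·a + 25·b = +0.06
  115·a + (-170)·b = -0.21
Eliminate b (×(-170) and ×25, subtract): 7325·a = -4.950 → a = ∂h/∂x = -0.0006758
Back-substitute: b = ∂h/∂y = +0.0007782.
|∇h| = √(-0.0006758² + 0.0007782²) = 0.001031
Seepage velocity v = K·i/n = 420.0 × 0.001031 / 0.25 = 1.732 m/day.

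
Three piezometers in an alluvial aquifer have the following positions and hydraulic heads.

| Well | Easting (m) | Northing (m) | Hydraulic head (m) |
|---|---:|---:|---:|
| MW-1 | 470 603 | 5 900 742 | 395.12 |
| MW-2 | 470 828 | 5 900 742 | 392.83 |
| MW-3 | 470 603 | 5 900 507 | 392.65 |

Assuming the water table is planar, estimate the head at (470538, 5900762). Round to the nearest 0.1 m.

396.0 m

∂h/∂x = (392.83 − 395.12) / (470828 − 470603) = -0.01018
∂h/∂y = (392.65 − 395.12) / (5900507 − 5900742) = +0.01051
h(470538, 5900762) = 395.12 + (-0.01018)·(-65) + (+0.01051)·(20) = 395.12 +0.662 +0.210 = 395.992 m.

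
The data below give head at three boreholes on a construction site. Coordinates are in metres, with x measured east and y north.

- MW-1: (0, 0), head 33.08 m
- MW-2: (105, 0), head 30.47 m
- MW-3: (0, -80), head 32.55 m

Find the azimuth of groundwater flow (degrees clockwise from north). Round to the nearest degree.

∂h/∂x = (30.47 − 33.08) / (105 − 0) = -0.02486
∂h/∂y = (32.55 − 33.08) / (-80 − 0) = +0.006625
Flow direction (−∇h) has components (+0.02486 E, -0.006625 N).
Azimuth = atan2(E, N) = atan2(+0.02486, -0.006625) = 104.9° ≈ 105°.

105°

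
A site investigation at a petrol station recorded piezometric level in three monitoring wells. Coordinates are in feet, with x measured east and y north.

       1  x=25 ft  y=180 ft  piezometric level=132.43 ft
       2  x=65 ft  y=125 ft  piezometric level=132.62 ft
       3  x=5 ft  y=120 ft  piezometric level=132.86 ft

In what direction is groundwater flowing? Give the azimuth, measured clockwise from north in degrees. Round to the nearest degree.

030°

Taking 1 as reference: 2−1 = (40, -55, +0.19); 3−1 = (-20, -60, +0.43).
Solve a·Δx + b·Δy = Δh: det = 40·(-60) − (-20)·(-55) = -3500.
∂h/∂x = [(+0.19)·(-60) − (+0.43)·(-55)] / -3500 = -0.003500
∂h/∂y = [40·(+0.43) − (-20)·(+0.19)] / -3500 = -0.006000
Flow direction (−∇h) has components (+0.003500 E, +0.006000 N).
Azimuth = atan2(E, N) = atan2(+0.003500, +0.006000) = 30.3° ≈ 030°.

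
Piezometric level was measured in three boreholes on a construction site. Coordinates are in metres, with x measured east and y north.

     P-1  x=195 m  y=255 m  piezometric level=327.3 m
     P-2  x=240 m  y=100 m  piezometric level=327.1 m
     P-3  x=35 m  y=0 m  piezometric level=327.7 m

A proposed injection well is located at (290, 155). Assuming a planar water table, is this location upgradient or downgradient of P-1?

With h = a·x + b·y + c and P-1 as origin, the differences give:
  45·a + (-155)·b = -0.2
  (-160)·a + (-255)·b = +0.4
Eliminate b (×(-255) and ×(-155), subtract): -36275·a = 113.00 → a = ∂h/∂x = -0.003115
Back-substitute: b = ∂h/∂y = +0.0003859.
Head at (290, 155) = 327.3 + (-0.003115)·(95) + (+0.0003859)·(-100) = 326.97 m.
That is lower than the 327.3 m at P-1, so the point is downgradient.

downgradient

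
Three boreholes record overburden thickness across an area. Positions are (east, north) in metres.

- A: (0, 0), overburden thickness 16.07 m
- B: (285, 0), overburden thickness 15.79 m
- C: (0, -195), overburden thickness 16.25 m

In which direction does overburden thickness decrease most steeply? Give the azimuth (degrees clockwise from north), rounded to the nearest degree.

047°

∂d/∂x = (15.79 − 16.07) / (285 − 0) = -0.0009825
∂d/∂y = (16.25 − 16.07) / (-195 − 0) = -0.0009231
Steepest decrease is along −∇f: components (+0.0009825 E, +0.0009231 N).
Azimuth = atan2(+0.0009825, +0.0009231) = 46.8° ≈ 047°.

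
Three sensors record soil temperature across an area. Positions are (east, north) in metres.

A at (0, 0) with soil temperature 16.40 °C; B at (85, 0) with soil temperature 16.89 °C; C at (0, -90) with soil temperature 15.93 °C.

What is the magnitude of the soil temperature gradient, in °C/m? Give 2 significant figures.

0.0078 °C/m

∂T/∂x = (16.89 − 16.40) / (85 − 0) = +0.005765
∂T/∂y = (15.93 − 16.40) / (-90 − 0) = +0.005222
|∇f| = √(0.005765² + 0.005222²) = 0.007778 °C/m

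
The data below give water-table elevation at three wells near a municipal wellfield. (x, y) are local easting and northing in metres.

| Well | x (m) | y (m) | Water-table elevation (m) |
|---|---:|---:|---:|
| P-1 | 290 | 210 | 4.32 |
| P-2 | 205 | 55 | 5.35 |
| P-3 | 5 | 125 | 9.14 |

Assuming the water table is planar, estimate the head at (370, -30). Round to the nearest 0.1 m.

Taking P-1 as reference: P-2−P-1 = (-85, -155, +1.03); P-3−P-1 = (-285, -85, +4.82).
Solve a·Δx + b·Δy = Δh: det = (-85)·(-85) − (-285)·(-155) = -36950.
∂h/∂x = [(+1.03)·(-85) − (+4.82)·(-155)] / -36950 = -0.01785
∂h/∂y = [(-85)·(+4.82) − (-285)·(+1.03)] / -36950 = +0.003143
h(370, -30) = 4.32 + (-0.01785)·(80) + (+0.003143)·(-240) = 4.32 -1.428 -0.754 = 2.138 m.

2.1 m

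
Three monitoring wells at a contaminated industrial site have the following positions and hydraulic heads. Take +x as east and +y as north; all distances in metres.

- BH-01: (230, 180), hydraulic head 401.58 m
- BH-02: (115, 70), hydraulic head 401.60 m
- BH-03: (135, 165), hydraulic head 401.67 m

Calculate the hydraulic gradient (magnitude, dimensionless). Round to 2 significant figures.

0.0015

With h = a·x + b·y + c and BH-01 as origin, the differences give:
  (-115)·a + (-110)·b = +0.02
  (-95)·a + (-15)·b = +0.09
Eliminate b (×(-15) and ×(-110), subtract): -8725·a = 9.600 → a = ∂h/∂x = -0.001100
Back-substitute: b = ∂h/∂y = +0.0009685.
|∇h| = √(-0.001100² + 0.0009685²) = 0.001466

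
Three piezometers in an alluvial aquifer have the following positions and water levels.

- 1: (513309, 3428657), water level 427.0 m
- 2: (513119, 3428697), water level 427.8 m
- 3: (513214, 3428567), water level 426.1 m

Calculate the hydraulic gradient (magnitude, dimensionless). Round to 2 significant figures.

Taking 1 as reference: 2−1 = (-190, 40, +0.8); 3−1 = (-95, -90, -0.9).
Solve a·Δx + b·Δy = Δh: det = (-190)·(-90) − (-95)·40 = 20900.
∂h/∂x = [(+0.8)·(-90) − (-0.9)·40] / 20900 = -0.001722
∂h/∂y = [(-190)·(-0.9) − (-95)·(+0.8)] / 20900 = +0.01182
|∇h| = √(-0.001722² + 0.01182²) = 0.01194

0.012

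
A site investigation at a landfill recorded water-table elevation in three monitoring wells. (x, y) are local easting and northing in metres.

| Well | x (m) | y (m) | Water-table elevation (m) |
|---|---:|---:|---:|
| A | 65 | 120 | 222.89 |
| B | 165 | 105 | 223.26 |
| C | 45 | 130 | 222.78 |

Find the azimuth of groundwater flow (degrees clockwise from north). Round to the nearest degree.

Differences from A: to B (Δx, Δy, Δh) = (100, -15, +0.37); to C = (-20, 10, -0.11).
Determinant of the coordinate differences = 100·10 − (-20)·(-15) = 700.
∂h/∂x = [(+0.37)·10 − (-0.11)·(-15)] / 700 = +0.002929
∂h/∂y = [100·(-0.11) − (-20)·(+0.37)] / 700 = -0.005143
Flow direction (−∇h) has components (-0.002929 E, +0.005143 N).
Azimuth = atan2(E, N) = atan2(-0.002929, +0.005143) = 330.3° ≈ 330°.

330°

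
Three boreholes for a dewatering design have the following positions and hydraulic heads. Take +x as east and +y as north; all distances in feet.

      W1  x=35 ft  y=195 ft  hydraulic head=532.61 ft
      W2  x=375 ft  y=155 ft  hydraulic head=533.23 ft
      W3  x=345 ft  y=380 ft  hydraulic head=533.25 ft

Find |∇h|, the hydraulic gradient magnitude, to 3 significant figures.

With h = a·x + b·y + c and W1 as origin, the differences give:
  340·a + (-40)·b = +0.62
  310·a + 185·b = +0.64
Eliminate b (×185 and ×(-40), subtract): 75300·a = 140.300 → a = ∂h/∂x = +0.001863
Back-substitute: b = ∂h/∂y = +0.0003373.
|∇h| = √(0.001863² + 0.0003373²) = 0.001893

0.00189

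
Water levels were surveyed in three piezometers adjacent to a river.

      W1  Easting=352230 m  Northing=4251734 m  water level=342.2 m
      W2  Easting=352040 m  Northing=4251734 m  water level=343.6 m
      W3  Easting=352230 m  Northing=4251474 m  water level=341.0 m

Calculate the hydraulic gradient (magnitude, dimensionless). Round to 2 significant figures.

0.0087

∂h/∂x = (343.6 − 342.2) / (352040 − 352230) = -0.007368
∂h/∂y = (341.0 − 342.2) / (4251474 − 4251734) = +0.004615
|∇h| = √(-0.007368² + 0.004615²) = 0.008694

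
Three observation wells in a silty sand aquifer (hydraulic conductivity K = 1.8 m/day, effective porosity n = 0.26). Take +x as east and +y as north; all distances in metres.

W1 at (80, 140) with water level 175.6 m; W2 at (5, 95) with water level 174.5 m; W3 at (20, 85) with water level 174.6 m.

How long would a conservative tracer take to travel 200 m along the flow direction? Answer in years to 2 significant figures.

Taking W1 as reference: W2−W1 = (-75, -45, -1.1); W3−W1 = (-60, -55, -1.0).
Solve a·Δx + b·Δy = Δh: det = (-75)·(-55) − (-60)·(-45) = 1425.
∂h/∂x = [(-1.1)·(-55) − (-1.0)·(-45)] / 1425 = +0.01088
∂h/∂y = [(-75)·(-1.0) − (-60)·(-1.1)] / 1425 = +0.006316
|∇h| = √(0.01088² + 0.006316²) = 0.01258
Seepage velocity v = K·i/n = 1.8 × 0.01258 / 0.26 = 0.08709 m/day.
t = 200 / 0.08709 = 2296 days = 6.29 years.

6.3 years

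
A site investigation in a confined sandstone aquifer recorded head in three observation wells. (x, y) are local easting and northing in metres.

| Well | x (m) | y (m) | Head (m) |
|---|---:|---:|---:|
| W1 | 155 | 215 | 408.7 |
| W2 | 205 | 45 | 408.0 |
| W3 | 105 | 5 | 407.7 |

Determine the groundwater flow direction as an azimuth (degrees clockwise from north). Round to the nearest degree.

Three-point gradient (reference W1): Δ to W2 = (50, -170, -0.7), Δ to W3 = (-50, -210, -1.0).
∂h/∂x = +0.001211, ∂h/∂y = +0.004474 (det = -19000).
Flow direction (−∇h) has components (-0.001211 E, -0.004474 N).
Azimuth = atan2(E, N) = atan2(-0.001211, -0.004474) = 195.1° ≈ 195°.

195°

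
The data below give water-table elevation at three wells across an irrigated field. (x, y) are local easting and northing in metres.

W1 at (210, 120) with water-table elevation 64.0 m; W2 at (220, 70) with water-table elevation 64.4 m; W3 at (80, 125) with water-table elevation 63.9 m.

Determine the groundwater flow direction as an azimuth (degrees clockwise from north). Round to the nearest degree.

357°

With h = a·x + b·y + c and W1 as origin, the differences give:
  10·a + (-50)·b = +0.4
  (-130)·a + 5·b = -0.1
Eliminate b (×5 and ×(-50), subtract): -6450·a = -3.00 → a = ∂h/∂x = +0.0004651
Back-substitute: b = ∂h/∂y = -0.007907.
Flow direction (−∇h) has components (-0.0004651 E, +0.007907 N).
Azimuth = atan2(E, N) = atan2(-0.0004651, +0.007907) = 356.6° ≈ 357°.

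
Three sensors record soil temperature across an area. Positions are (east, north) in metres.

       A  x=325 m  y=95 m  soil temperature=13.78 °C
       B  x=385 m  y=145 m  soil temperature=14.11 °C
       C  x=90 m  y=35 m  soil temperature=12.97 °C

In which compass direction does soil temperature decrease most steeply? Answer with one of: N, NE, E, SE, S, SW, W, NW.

With T = a·x + b·y + c and A as origin, the differences give:
  60·a + 50·b = +0.33
  (-235)·a + (-60)·b = -0.81
Eliminate b (×(-60) and ×50, subtract): 8150·a = 20.700 → a = ∂T/∂x = +0.002540
Back-substitute: b = ∂T/∂y = +0.003552.
Steepest decrease is along −∇f = (-0.002540 E, -0.003552 N) → southwest.

SW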